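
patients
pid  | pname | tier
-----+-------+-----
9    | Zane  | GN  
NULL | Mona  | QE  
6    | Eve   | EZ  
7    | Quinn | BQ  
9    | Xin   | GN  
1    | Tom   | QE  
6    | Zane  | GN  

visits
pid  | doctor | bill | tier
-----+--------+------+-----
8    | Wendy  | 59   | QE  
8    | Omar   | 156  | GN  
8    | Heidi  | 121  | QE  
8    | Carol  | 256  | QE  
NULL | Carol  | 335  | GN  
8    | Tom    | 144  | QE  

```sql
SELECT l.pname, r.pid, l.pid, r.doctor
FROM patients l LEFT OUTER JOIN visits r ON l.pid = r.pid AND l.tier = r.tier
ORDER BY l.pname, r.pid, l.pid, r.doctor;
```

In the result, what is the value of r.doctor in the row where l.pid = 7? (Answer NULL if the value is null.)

LEFT JOIN keeps every row from `patients`; unmatched rows get NULL for `visits`'s columns.
Matching on l.pid = r.pid AND l.tier = r.tier. A NULL in a compared column never satisfies the condition.
Matched pairs: 0; unmatched l rows kept: 7.

NULL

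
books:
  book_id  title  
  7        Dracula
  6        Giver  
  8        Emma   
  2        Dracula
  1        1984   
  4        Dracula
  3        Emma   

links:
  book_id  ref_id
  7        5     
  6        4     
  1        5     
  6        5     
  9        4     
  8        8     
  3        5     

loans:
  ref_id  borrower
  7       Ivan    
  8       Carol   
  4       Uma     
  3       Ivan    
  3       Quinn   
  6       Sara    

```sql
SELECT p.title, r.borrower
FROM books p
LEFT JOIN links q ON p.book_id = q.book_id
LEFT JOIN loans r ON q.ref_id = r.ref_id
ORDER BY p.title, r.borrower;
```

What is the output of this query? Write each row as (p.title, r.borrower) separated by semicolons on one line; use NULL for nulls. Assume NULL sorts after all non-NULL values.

Evaluate left to right. First `books p LEFT JOIN links q` on book_id: 8 row(s).
Then LEFT JOIN `loans r` on ref_id: each of those 8 rows is kept; rows whose q.ref_id has no match in r get NULL for r's columns.

(1984, NULL); (Dracula, NULL); (Dracula, NULL); (Dracula, NULL); (Emma, Carol); (Emma, NULL); (Giver, Uma); (Giver, NULL)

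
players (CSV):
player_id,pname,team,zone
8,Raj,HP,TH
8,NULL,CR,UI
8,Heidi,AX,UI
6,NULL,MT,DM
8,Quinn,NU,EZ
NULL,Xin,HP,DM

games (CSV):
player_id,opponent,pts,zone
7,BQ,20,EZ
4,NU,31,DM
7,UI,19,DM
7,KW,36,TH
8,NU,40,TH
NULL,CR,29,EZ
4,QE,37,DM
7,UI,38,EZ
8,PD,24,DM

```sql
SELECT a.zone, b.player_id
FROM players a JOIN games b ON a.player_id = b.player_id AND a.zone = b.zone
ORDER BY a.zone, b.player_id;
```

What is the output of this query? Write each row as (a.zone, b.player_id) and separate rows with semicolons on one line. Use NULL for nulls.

(TH, 8)

INNER JOIN keeps only pairs where the ON condition holds.
Matching on a.player_id = b.player_id AND a.zone = b.zone. A NULL in a compared column never satisfies the condition.
- a[0] player_id=8, zone=TH → 1 match(es) in b → 1 row(s).
- a[1] player_id=8, zone=UI → no match; dropped.
- a[2] player_id=8, zone=UI → no match; dropped.
- a[3] player_id=6, zone=DM → no match; dropped.
- a[4] player_id=8, zone=EZ → no match; dropped.
- a[5] player_id=NULL, zone=DM → no match; dropped.
After projecting and ordering:
a.zone | b.player_id
TH | 8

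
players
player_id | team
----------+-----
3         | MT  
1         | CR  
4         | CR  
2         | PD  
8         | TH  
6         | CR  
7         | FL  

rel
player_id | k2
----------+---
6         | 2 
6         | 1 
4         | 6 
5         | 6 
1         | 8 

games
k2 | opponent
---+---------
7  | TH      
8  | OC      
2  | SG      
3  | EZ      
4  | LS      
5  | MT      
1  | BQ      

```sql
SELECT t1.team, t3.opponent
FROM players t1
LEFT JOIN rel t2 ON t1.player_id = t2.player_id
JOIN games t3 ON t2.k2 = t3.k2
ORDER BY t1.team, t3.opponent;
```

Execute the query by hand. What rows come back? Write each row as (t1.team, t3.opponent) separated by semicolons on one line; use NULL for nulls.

Evaluate left to right. First `players t1 LEFT JOIN rel t2` on player_id: 8 row(s).
Then INNER JOIN `games t3` on k2: keep only rows whose t2.k2 appears in t3.

(CR, BQ); (CR, OC); (CR, SG)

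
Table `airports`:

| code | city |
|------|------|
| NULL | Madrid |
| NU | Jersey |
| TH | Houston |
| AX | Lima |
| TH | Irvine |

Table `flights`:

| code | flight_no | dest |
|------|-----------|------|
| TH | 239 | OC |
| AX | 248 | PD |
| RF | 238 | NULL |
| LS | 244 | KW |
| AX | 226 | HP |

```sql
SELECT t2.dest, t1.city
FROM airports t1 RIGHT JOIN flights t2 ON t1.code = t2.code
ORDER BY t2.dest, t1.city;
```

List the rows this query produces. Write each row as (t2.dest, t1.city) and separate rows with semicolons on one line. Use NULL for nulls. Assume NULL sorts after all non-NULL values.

(HP, Lima); (KW, NULL); (OC, Houston); (OC, Irvine); (PD, Lima); (NULL, NULL)

RIGHT JOIN keeps every row from `flights`; unmatched rows get NULL for `airports`'s columns.
Matching on t1.code = t2.code. A NULL in a compared column never satisfies the condition.
Matched pairs: 4; unmatched t2 rows kept: 2.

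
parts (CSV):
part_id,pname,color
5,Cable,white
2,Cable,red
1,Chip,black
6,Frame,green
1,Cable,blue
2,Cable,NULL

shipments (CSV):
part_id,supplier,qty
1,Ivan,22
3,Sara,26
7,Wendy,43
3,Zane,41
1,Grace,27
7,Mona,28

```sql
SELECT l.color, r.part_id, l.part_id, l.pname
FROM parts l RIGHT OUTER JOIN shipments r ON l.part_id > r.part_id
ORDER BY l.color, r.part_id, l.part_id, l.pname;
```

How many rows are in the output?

14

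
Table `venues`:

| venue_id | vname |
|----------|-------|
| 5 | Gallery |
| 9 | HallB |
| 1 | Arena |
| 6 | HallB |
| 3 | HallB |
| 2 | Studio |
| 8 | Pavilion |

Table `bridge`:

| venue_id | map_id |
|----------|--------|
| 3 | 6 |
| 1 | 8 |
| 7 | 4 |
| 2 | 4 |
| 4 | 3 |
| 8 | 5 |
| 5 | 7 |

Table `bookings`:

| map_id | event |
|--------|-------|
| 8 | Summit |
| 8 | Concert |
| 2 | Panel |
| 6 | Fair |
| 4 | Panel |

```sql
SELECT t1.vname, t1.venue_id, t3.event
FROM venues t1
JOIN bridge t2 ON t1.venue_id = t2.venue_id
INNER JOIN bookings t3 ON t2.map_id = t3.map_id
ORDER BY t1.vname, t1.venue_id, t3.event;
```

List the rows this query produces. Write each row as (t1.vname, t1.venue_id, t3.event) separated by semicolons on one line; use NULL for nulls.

Joins associate left-to-right: venues INNER JOIN bridge on venue_id gives 5 intermediate row(s).
Then INNER JOIN `bookings t3` on map_id: keep only rows whose t2.map_id appears in t3.

(Arena, 1, Concert); (Arena, 1, Summit); (HallB, 3, Fair); (Studio, 2, Panel)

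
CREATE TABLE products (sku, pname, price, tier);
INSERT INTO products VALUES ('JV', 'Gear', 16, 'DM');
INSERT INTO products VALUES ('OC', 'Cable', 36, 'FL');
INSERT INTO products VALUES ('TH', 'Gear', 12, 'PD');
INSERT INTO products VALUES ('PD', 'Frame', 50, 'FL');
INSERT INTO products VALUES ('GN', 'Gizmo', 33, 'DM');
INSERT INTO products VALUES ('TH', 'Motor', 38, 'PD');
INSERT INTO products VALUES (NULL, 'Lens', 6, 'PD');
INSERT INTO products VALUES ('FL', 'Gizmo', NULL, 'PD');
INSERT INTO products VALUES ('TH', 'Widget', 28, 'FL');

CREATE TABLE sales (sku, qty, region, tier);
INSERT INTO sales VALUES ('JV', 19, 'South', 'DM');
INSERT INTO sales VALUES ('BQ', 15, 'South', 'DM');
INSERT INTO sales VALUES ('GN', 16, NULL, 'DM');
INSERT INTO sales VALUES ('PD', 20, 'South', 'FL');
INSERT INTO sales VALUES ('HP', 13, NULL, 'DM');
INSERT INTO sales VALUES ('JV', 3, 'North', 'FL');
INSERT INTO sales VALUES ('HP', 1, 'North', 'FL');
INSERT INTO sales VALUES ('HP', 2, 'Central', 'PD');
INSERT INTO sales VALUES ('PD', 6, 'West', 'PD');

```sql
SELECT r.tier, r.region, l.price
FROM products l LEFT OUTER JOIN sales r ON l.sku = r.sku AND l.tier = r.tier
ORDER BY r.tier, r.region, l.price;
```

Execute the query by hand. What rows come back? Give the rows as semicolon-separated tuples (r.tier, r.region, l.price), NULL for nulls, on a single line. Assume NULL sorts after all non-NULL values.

LEFT JOIN keeps every row from `products`; unmatched rows get NULL for `sales`'s columns.
Matching on l.sku = r.sku AND l.tier = r.tier. A NULL in a compared column never satisfies the condition.
- l[0] sku=JV, tier=DM → 1 match(es) in r → 1 row(s).
- l[1] sku=OC, tier=FL → no match; kept with NULLs on the r side.
- l[2] sku=TH, tier=PD → no match; kept with NULLs on the r side.
- l[3] sku=PD, tier=FL → 1 match(es) in r → 1 row(s).
- l[4] sku=GN, tier=DM → 1 match(es) in r → 1 row(s).
- l[5] sku=TH, tier=PD → no match; kept with NULLs on the r side.
- l[6] sku=NULL, tier=PD → no match; kept with NULLs on the r side.
- l[7] sku=FL, tier=PD → no match; kept with NULLs on the r side.
- l[8] sku=TH, tier=FL → no match; kept with NULLs on the r side.
After projecting and ordering:
r.tier | r.region | l.price
DM | South | 16
DM | NULL | 33
FL | South | 50
NULL | NULL | 6
NULL | NULL | 12
NULL | NULL | 28
NULL | NULL | 36
NULL | NULL | 38
NULL | NULL | NULL

(DM, South, 16); (DM, NULL, 33); (FL, South, 50); (NULL, NULL, 6); (NULL, NULL, 12); (NULL, NULL, 28); (NULL, NULL, 36); (NULL, NULL, 38); (NULL, NULL, NULL)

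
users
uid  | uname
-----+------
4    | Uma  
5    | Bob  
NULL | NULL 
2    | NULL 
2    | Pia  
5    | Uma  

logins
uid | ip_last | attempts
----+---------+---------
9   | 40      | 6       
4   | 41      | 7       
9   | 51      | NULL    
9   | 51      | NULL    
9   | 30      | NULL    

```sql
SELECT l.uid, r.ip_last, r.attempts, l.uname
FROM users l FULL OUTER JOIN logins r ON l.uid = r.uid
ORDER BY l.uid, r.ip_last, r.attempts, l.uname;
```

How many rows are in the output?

10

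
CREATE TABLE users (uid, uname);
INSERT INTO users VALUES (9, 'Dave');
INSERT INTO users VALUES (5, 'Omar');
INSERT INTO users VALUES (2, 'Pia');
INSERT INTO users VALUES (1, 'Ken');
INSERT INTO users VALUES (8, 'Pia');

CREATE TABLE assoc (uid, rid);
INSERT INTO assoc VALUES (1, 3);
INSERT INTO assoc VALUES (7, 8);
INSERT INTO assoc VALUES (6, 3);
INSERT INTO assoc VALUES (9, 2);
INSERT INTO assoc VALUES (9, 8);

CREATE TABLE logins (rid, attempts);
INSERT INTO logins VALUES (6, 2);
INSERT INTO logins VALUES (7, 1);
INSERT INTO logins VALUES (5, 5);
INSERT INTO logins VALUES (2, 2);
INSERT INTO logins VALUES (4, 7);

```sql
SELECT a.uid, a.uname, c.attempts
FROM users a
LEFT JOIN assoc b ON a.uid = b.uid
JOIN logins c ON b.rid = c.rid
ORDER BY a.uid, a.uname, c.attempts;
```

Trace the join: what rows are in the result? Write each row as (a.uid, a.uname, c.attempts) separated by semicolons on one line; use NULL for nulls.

Step 1 — a LEFT JOIN b on uid → 6 row(s).
Then INNER JOIN `logins c` on rid: keep only rows whose b.rid appears in c.

(9, Dave, 2)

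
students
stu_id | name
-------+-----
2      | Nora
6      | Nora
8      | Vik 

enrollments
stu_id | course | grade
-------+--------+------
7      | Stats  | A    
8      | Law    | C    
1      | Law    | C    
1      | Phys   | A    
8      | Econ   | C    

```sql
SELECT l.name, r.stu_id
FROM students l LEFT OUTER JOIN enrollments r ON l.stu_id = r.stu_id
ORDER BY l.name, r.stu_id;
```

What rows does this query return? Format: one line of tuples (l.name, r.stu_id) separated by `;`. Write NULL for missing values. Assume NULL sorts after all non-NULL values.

LEFT JOIN keeps every row from `students`; unmatched rows get NULL for `enrollments`'s columns.
Matching on l.stu_id = r.stu_id.
- l[0] stu_id=2 → no match; kept with NULLs on the r side.
- l[1] stu_id=6 → no match; kept with NULLs on the r side.
- l[2] stu_id=8 → 2 match(es) in r → 2 row(s).
After projecting and ordering:
l.name | r.stu_id
Nora | NULL
Nora | NULL
Vik | 8
Vik | 8

(Nora, NULL); (Nora, NULL); (Vik, 8); (Vik, 8)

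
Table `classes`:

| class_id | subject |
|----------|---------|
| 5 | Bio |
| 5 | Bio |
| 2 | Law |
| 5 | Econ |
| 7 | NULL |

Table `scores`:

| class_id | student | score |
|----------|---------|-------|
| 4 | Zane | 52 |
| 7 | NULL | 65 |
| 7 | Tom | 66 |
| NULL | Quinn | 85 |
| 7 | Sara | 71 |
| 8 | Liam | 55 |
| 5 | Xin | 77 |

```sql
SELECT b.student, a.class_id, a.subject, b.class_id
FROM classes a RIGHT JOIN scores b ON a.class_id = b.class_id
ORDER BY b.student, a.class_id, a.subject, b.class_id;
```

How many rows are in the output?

9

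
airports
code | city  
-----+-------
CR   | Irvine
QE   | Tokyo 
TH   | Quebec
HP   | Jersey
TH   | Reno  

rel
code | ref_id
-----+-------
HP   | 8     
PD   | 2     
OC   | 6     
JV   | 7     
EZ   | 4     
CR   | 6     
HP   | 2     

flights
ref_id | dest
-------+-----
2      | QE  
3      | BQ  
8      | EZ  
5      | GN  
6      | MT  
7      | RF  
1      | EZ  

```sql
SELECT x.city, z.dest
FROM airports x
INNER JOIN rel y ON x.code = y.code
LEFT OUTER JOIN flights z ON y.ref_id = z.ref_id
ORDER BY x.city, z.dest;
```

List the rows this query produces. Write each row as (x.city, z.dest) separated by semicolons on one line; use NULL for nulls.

(Irvine, MT); (Jersey, EZ); (Jersey, QE)

Joins associate left-to-right: airports INNER JOIN rel on code gives 3 intermediate row(s).
Then LEFT JOIN `flights z` on ref_id: each of those 3 rows is kept; rows whose y.ref_id has no match in z get NULL for z's columns.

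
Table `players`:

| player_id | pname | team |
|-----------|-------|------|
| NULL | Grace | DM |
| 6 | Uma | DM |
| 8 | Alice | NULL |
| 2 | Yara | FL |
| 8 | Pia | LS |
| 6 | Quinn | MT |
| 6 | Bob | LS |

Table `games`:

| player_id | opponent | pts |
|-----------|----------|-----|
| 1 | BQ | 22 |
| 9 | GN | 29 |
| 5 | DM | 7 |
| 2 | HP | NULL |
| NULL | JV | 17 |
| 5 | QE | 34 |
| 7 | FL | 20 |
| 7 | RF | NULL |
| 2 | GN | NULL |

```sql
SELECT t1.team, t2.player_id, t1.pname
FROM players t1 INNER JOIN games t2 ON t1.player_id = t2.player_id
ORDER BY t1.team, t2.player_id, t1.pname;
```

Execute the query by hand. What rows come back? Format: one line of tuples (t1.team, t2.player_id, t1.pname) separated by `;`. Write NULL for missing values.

(FL, 2, Yara); (FL, 2, Yara)

INNER JOIN keeps only pairs where the ON condition holds.
Matching on t1.player_id = t2.player_id. A NULL in a compared column never satisfies the condition.
- t1 row (player_id=NULL): no match → dropped.
- t1 row (player_id=6): no match → dropped.
- t1 row (player_id=8): no match → dropped.
- t1 row (player_id=2): matches 2 t2 row(s) → 2 output row(s).
- t1 row (player_id=8): no match → dropped.
- t1 row (player_id=6): no match → dropped.
- t1 row (player_id=6): no match → dropped.
After projecting and ordering:
t1.team | t2.player_id | t1.pname
FL | 2 | Yara
FL | 2 | Yara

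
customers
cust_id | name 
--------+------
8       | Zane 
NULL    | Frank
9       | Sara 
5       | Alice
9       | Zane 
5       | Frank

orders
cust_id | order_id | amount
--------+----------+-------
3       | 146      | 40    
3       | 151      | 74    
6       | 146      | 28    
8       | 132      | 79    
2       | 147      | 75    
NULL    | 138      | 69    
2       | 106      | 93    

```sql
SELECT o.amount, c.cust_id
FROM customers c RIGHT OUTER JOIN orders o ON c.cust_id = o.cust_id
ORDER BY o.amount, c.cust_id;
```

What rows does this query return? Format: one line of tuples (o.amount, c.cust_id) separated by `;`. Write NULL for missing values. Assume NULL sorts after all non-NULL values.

RIGHT JOIN keeps every row from `orders`; unmatched rows get NULL for `customers`'s columns.
Matching on c.cust_id = o.cust_id. A NULL in a compared column never satisfies the condition.
Matched pairs: 1; unmatched o rows kept: 6.

(28, NULL); (40, NULL); (69, NULL); (74, NULL); (75, NULL); (79, 8); (93, NULL)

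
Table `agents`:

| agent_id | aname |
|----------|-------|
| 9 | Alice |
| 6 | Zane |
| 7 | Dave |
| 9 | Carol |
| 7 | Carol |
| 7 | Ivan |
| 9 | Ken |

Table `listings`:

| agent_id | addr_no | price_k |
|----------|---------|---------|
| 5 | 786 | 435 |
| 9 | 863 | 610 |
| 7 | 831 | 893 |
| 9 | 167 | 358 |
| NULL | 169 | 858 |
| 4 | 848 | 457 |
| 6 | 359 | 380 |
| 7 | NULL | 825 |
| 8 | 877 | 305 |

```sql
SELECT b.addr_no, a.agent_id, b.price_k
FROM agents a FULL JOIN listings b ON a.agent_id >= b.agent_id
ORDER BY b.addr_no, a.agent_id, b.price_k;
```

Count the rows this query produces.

43

FULL OUTER JOIN keeps every row from both sides; unmatched rows get NULL for the other side's columns.
Matching on a.agent_id >= b.agent_id. A NULL in a compared column never satisfies the condition.
- a row (agent_id=9): matches 8 b row(s) → 8 output row(s).
- a row (agent_id=6): matches 3 b row(s) → 3 output row(s).
- a row (agent_id=7): matches 5 b row(s) → 5 output row(s).
- a row (agent_id=9): matches 8 b row(s) → 8 output row(s).
- a row (agent_id=7): matches 5 b row(s) → 5 output row(s).
- a row (agent_id=7): matches 5 b row(s) → 5 output row(s).
- a row (agent_id=9): matches 8 b row(s) → 8 output row(s).
- plus 1 unmatched b row(s), each kept with NULL a columns.
Total: 42 matched + 1 padded = 43 rows.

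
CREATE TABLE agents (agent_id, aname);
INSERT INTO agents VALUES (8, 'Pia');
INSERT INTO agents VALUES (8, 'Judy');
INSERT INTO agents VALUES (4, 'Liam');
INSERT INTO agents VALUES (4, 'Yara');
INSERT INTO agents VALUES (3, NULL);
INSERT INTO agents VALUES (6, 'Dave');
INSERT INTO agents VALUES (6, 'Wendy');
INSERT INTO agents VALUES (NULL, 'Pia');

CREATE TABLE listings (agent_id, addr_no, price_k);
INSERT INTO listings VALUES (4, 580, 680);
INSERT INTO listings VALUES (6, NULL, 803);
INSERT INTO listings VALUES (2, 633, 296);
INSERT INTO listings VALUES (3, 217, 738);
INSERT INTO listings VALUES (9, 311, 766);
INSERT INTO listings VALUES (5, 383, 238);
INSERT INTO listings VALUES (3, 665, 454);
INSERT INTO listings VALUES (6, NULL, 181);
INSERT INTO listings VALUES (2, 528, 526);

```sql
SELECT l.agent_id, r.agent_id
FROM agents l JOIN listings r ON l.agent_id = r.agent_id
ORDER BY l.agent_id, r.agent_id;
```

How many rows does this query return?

INNER JOIN keeps only pairs where the ON condition holds.
Matching on l.agent_id = r.agent_id. A NULL in a compared column never satisfies the condition.
- l[0] agent_id=8 → no match; dropped.
- l[1] agent_id=8 → no match; dropped.
- l[2] agent_id=4 → 1 match(es) in r → 1 row(s).
- l[3] agent_id=4 → 1 match(es) in r → 1 row(s).
- l[4] agent_id=3 → 2 match(es) in r → 2 row(s).
- l[5] agent_id=6 → 2 match(es) in r → 2 row(s).
- l[6] agent_id=6 → 2 match(es) in r → 2 row(s).
- l[7] agent_id=NULL → no match; dropped.
Total: 8 rows.

8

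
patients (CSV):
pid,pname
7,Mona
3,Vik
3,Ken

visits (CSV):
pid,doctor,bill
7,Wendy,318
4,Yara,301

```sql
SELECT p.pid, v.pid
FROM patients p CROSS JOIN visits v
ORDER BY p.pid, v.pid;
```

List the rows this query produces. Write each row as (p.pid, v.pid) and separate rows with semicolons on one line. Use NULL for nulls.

CROSS JOIN pairs every row of `patients` with every row of `visits`: 3 × 2 = 6 rows.

(3, 4); (3, 4); (3, 7); (3, 7); (7, 4); (7, 7)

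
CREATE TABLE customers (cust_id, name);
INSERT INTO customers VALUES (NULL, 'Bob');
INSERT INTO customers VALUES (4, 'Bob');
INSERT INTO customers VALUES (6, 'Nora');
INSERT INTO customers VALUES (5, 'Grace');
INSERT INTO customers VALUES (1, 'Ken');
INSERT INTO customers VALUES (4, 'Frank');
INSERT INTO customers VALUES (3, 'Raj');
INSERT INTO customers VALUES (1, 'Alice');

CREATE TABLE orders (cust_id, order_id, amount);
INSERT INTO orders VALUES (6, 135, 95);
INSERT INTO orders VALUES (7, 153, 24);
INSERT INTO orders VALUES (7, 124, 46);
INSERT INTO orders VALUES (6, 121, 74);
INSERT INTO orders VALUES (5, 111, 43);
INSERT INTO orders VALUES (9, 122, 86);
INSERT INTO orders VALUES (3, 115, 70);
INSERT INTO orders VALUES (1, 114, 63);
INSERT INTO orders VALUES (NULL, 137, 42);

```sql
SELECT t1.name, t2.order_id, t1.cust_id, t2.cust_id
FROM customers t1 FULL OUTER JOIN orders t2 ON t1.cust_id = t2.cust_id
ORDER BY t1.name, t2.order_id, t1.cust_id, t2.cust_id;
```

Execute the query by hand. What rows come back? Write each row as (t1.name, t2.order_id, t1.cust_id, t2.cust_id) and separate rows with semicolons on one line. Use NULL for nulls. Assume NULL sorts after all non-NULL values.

(Alice, 114, 1, 1); (Bob, NULL, 4, NULL); (Bob, NULL, NULL, NULL); (Frank, NULL, 4, NULL); (Grace, 111, 5, 5); (Ken, 114, 1, 1); (Nora, 121, 6, 6); (Nora, 135, 6, 6); (Raj, 115, 3, 3); (NULL, 122, NULL, 9); (NULL, 124, NULL, 7); (NULL, 137, NULL, NULL); (NULL, 153, NULL, 7)

FULL OUTER JOIN keeps every row from both sides; unmatched rows get NULL for the other side's columns.
Matching on t1.cust_id = t2.cust_id. A NULL in a compared column never satisfies the condition.
Matched pairs: 6; unmatched t1 rows kept: 3; unmatched t2 rows kept: 4.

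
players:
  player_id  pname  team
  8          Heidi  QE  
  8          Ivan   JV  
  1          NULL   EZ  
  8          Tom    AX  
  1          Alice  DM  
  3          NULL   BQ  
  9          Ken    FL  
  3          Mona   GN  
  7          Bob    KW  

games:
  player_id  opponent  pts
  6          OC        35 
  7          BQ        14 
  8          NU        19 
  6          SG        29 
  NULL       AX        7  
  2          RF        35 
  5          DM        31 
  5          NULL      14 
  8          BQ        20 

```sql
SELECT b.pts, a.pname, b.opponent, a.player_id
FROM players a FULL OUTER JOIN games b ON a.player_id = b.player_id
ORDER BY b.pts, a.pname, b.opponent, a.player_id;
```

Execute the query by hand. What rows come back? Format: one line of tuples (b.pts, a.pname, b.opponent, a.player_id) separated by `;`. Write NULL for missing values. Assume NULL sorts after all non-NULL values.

FULL OUTER JOIN keeps every row from both sides; unmatched rows get NULL for the other side's columns.
Matching on a.player_id = b.player_id. A NULL in a compared column never satisfies the condition.
- player_id=8: 2 matching b row(s), so 2 row(s) emitted.
- player_id=8: 2 matching b row(s), so 2 row(s) emitted.
- player_id=1: no b row matches, row kept with b columns NULL.
- player_id=8: 2 matching b row(s), so 2 row(s) emitted.
- player_id=1: no b row matches, row kept with b columns NULL.
- player_id=3: no b row matches, row kept with b columns NULL.
- player_id=9: no b row matches, row kept with b columns NULL.
- player_id=3: no b row matches, row kept with b columns NULL.
- player_id=7: 1 matching b row(s), so 1 row(s) emitted.
- plus 6 unmatched b row(s), each kept with NULL a columns.

(7, NULL, AX, NULL); (14, Bob, BQ, 7); (14, NULL, NULL, NULL); (19, Heidi, NU, 8); (19, Ivan, NU, 8); (19, Tom, NU, 8); (20, Heidi, BQ, 8); (20, Ivan, BQ, 8); (20, Tom, BQ, 8); (29, NULL, SG, NULL); (31, NULL, DM, NULL); (35, NULL, OC, NULL); (35, NULL, RF, NULL); (NULL, Alice, NULL, 1); (NULL, Ken, NULL, 9); (NULL, Mona, NULL, 3); (NULL, NULL, NULL, 1); (NULL, NULL, NULL, 3)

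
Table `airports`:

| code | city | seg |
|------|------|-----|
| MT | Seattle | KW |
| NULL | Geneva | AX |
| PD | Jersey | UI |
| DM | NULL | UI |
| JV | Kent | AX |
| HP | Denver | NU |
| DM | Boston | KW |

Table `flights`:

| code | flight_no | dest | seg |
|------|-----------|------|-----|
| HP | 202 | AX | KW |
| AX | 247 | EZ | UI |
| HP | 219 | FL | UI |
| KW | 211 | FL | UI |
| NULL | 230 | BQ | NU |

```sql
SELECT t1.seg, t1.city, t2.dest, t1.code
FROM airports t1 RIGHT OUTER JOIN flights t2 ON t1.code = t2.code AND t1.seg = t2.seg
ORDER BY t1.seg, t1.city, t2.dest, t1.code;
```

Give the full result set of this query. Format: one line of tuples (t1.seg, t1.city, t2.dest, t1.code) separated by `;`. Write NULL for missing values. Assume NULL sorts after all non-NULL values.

(NULL, NULL, AX, NULL); (NULL, NULL, BQ, NULL); (NULL, NULL, EZ, NULL); (NULL, NULL, FL, NULL); (NULL, NULL, FL, NULL)

RIGHT JOIN keeps every row from `flights`; unmatched rows get NULL for `airports`'s columns.
Matching on t1.code = t2.code AND t1.seg = t2.seg. A NULL in a compared column never satisfies the condition.
- t1 row (code=MT, seg=KW): no match.
- t1 row (code=NULL, seg=AX): no match.
- t1 row (code=PD, seg=UI): no match.
- t1 row (code=DM, seg=UI): no match.
- t1 row (code=JV, seg=AX): no match.
- t1 row (code=HP, seg=NU): no match.
- t1 row (code=DM, seg=KW): no match.
- plus 5 unmatched t2 row(s), each kept with NULL t1 columns.
After projecting and ordering:
t1.seg | t1.city | t2.dest | t1.code
NULL | NULL | AX | NULL
NULL | NULL | BQ | NULL
NULL | NULL | EZ | NULL
NULL | NULL | FL | NULL
NULL | NULL | FL | NULL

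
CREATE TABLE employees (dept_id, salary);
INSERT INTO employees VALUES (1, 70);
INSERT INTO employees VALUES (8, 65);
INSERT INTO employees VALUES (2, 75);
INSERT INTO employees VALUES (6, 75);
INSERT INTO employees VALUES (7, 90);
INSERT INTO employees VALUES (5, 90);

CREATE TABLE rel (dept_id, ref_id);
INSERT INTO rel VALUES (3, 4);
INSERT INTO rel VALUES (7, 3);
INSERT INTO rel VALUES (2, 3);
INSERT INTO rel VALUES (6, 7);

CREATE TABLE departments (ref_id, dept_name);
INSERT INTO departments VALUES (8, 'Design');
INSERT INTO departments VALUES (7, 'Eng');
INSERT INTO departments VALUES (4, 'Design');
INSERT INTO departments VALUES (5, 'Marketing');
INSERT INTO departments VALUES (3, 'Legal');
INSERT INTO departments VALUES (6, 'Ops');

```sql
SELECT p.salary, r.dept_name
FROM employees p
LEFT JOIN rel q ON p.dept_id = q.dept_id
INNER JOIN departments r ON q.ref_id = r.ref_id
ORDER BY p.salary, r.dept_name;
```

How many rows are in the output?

3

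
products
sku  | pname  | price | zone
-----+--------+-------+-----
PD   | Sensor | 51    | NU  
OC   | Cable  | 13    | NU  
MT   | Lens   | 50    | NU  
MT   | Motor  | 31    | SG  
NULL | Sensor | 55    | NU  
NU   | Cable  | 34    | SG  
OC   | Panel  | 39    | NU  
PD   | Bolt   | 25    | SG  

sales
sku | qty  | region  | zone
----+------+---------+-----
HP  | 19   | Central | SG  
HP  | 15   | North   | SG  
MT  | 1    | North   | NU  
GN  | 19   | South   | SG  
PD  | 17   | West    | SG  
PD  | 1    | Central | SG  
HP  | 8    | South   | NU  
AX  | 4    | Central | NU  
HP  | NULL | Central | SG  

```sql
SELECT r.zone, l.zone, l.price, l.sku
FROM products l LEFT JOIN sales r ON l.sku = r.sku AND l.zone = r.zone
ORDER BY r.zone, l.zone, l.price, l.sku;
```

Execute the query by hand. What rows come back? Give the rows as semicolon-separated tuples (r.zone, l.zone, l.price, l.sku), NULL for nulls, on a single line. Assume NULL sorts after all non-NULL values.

LEFT JOIN keeps every row from `products`; unmatched rows get NULL for `sales`'s columns.
Matching on l.sku = r.sku AND l.zone = r.zone. A NULL in a compared column never satisfies the condition.
Matched pairs: 3; unmatched l rows kept: 6.

(NU, NU, 50, MT); (SG, SG, 25, PD); (SG, SG, 25, PD); (NULL, NU, 13, OC); (NULL, NU, 39, OC); (NULL, NU, 51, PD); (NULL, NU, 55, NULL); (NULL, SG, 31, MT); (NULL, SG, 34, NU)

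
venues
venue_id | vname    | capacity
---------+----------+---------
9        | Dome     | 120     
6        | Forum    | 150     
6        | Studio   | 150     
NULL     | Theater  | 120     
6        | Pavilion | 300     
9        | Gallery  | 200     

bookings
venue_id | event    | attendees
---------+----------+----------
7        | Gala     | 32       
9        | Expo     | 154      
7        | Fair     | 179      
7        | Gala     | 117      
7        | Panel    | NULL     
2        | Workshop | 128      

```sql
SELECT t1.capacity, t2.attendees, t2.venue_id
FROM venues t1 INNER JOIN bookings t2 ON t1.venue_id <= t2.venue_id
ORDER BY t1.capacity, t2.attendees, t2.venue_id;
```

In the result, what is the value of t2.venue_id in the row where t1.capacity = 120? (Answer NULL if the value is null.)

INNER JOIN keeps only pairs where the ON condition holds.
Matching on t1.venue_id <= t2.venue_id. A NULL in a compared column never satisfies the condition.
Matched pairs: 17.

9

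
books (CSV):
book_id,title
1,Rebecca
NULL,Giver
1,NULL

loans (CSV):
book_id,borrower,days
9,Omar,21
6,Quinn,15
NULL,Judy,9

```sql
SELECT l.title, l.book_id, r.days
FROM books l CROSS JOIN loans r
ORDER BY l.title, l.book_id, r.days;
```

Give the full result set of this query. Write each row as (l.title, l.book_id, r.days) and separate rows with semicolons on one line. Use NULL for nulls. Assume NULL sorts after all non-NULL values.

CROSS JOIN pairs every row of `books` with every row of `loans`: 3 × 3 = 9 rows.

(Giver, NULL, 9); (Giver, NULL, 15); (Giver, NULL, 21); (Rebecca, 1, 9); (Rebecca, 1, 15); (Rebecca, 1, 21); (NULL, 1, 9); (NULL, 1, 15); (NULL, 1, 21)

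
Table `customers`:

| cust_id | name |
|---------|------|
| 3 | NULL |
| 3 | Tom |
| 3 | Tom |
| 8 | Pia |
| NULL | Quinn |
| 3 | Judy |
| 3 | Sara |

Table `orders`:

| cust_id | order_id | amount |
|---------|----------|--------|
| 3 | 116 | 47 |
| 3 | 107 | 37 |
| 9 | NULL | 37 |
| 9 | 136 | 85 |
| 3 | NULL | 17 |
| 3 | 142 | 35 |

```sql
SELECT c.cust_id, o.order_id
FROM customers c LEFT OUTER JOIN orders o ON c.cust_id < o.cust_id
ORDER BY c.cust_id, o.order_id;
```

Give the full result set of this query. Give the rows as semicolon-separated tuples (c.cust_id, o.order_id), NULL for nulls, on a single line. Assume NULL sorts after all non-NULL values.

(3, 136); (3, 136); (3, 136); (3, 136); (3, 136); (3, NULL); (3, NULL); (3, NULL); (3, NULL); (3, NULL); (8, 136); (8, NULL); (NULL, NULL)

LEFT JOIN keeps every row from `customers`; unmatched rows get NULL for `orders`'s columns.
Matching on c.cust_id < o.cust_id. A NULL in a compared column never satisfies the condition.
- c (cust_id=3) pairs with 2 row(s) of o.
- c (cust_id=3) pairs with 2 row(s) of o.
- c (cust_id=3) pairs with 2 row(s) of o.
- c (cust_id=8) pairs with 2 row(s) of o.
- c (cust_id=NULL) has no partner → padded with NULL.
- c (cust_id=3) pairs with 2 row(s) of o.
- c (cust_id=3) pairs with 2 row(s) of o.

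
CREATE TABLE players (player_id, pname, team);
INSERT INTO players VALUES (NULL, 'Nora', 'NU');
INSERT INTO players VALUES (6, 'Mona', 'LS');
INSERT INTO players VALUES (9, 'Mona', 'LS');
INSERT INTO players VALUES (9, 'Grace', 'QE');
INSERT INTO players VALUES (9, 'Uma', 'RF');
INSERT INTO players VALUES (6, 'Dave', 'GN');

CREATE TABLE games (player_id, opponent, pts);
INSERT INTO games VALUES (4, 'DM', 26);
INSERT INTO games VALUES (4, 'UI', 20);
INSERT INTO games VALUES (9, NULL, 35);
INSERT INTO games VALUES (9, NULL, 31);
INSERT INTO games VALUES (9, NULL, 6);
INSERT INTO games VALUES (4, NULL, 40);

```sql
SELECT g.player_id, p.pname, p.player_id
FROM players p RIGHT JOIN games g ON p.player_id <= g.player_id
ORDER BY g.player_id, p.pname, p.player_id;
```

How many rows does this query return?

18

RIGHT JOIN keeps every row from `games`; unmatched rows get NULL for `players`'s columns.
Matching on p.player_id <= g.player_id. A NULL in a compared column never satisfies the condition.
Matched pairs: 15; unmatched g rows kept: 3.
Total: 15 matched + 3 padded = 18 rows.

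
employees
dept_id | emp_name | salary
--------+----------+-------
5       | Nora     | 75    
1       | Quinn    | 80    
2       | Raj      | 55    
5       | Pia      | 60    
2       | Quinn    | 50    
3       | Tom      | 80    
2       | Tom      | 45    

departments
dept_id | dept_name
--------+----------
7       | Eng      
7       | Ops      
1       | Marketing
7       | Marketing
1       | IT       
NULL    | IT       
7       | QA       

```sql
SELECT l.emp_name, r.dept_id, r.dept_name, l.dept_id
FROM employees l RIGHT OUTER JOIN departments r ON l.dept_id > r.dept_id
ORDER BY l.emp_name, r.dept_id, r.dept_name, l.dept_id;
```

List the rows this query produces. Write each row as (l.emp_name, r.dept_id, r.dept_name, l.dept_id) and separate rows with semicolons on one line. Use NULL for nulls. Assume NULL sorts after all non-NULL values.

RIGHT JOIN keeps every row from `departments`; unmatched rows get NULL for `employees`'s columns.
Matching on l.dept_id > r.dept_id. A NULL in a compared column never satisfies the condition.
Matched pairs: 12; unmatched r rows kept: 5.

(Nora, 1, IT, 5); (Nora, 1, Marketing, 5); (Pia, 1, IT, 5); (Pia, 1, Marketing, 5); (Quinn, 1, IT, 2); (Quinn, 1, Marketing, 2); (Raj, 1, IT, 2); (Raj, 1, Marketing, 2); (Tom, 1, IT, 2); (Tom, 1, IT, 3); (Tom, 1, Marketing, 2); (Tom, 1, Marketing, 3); (NULL, 7, Eng, NULL); (NULL, 7, Marketing, NULL); (NULL, 7, Ops, NULL); (NULL, 7, QA, NULL); (NULL, NULL, IT, NULL)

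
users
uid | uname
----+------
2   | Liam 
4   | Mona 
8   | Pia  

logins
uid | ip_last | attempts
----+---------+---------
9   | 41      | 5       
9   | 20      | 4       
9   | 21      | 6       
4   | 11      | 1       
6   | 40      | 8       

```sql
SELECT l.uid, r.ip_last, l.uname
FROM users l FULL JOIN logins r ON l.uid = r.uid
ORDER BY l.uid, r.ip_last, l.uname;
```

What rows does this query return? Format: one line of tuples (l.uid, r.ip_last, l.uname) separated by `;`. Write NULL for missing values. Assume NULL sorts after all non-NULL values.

(2, NULL, Liam); (4, 11, Mona); (8, NULL, Pia); (NULL, 20, NULL); (NULL, 21, NULL); (NULL, 40, NULL); (NULL, 41, NULL)

FULL OUTER JOIN keeps every row from both sides; unmatched rows get NULL for the other side's columns.
Matching on l.uid = r.uid.
Matched pairs: 1; unmatched l rows kept: 2; unmatched r rows kept: 4.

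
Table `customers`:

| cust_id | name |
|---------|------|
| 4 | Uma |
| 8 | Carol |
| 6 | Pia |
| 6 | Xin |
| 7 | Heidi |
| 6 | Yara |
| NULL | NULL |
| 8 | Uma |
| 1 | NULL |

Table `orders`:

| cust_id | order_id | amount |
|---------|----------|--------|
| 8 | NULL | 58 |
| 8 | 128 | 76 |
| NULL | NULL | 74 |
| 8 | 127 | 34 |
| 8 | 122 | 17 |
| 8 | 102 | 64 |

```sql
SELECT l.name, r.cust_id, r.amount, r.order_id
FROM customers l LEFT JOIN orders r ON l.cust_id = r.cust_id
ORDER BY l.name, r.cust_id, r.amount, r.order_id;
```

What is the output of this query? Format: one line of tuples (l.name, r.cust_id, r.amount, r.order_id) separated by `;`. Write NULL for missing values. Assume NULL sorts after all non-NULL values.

LEFT JOIN keeps every row from `customers`; unmatched rows get NULL for `orders`'s columns.
Matching on l.cust_id = r.cust_id. A NULL in a compared column never satisfies the condition.
- l row (cust_id=4): no match → kept, r columns NULL.
- l row (cust_id=8): matches 5 r row(s) → 5 output row(s).
- l row (cust_id=6): no match → kept, r columns NULL.
- l row (cust_id=6): no match → kept, r columns NULL.
- l row (cust_id=7): no match → kept, r columns NULL.
- l row (cust_id=6): no match → kept, r columns NULL.
- l row (cust_id=NULL): no match → kept, r columns NULL.
- l row (cust_id=8): matches 5 r row(s) → 5 output row(s).
- l row (cust_id=1): no match → kept, r columns NULL.

(Carol, 8, 17, 122); (Carol, 8, 34, 127); (Carol, 8, 58, NULL); (Carol, 8, 64, 102); (Carol, 8, 76, 128); (Heidi, NULL, NULL, NULL); (Pia, NULL, NULL, NULL); (Uma, 8, 17, 122); (Uma, 8, 34, 127); (Uma, 8, 58, NULL); (Uma, 8, 64, 102); (Uma, 8, 76, 128); (Uma, NULL, NULL, NULL); (Xin, NULL, NULL, NULL); (Yara, NULL, NULL, NULL); (NULL, NULL, NULL, NULL); (NULL, NULL, NULL, NULL)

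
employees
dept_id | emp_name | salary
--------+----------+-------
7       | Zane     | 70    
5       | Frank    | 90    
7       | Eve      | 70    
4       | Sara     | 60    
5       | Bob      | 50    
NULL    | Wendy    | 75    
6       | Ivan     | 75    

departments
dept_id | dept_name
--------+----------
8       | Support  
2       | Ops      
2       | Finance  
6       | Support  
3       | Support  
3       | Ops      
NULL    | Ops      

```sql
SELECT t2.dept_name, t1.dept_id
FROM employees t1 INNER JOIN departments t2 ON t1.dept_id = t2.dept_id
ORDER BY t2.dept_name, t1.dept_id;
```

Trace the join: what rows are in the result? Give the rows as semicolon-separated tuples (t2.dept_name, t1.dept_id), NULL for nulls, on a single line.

INNER JOIN keeps only pairs where the ON condition holds.
Matching on t1.dept_id = t2.dept_id. A NULL in a compared column never satisfies the condition.
Matched pairs: 1.

(Support, 6)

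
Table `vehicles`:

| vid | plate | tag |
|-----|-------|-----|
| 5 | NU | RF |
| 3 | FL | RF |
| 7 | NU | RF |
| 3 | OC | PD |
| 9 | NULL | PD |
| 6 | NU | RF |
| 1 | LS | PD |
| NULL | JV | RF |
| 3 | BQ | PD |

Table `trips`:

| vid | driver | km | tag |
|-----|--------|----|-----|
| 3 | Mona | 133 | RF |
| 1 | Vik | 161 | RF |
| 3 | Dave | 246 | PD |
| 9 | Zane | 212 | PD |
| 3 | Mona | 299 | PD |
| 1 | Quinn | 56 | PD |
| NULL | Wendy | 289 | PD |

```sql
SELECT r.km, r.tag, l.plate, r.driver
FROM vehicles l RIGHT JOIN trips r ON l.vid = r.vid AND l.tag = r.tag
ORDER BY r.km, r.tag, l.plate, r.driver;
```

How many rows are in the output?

9

RIGHT JOIN keeps every row from `trips`; unmatched rows get NULL for `vehicles`'s columns.
Matching on l.vid = r.vid AND l.tag = r.tag. A NULL in a compared column never satisfies the condition.
- l (vid=5, tag=RF) has no partner in r.
- l (vid=3, tag=RF) pairs with 1 row(s) of r.
- l (vid=7, tag=RF) has no partner in r.
- l (vid=3, tag=PD) pairs with 2 row(s) of r.
- l (vid=9, tag=PD) pairs with 1 row(s) of r.
- l (vid=6, tag=RF) has no partner in r.
- l (vid=1, tag=PD) pairs with 1 row(s) of r.
- l (vid=NULL, tag=RF) has no partner in r.
- l (vid=3, tag=PD) pairs with 2 row(s) of r.
- plus 2 unmatched r row(s), each kept with NULL l columns.
Total: 7 matched + 2 padded = 9 rows.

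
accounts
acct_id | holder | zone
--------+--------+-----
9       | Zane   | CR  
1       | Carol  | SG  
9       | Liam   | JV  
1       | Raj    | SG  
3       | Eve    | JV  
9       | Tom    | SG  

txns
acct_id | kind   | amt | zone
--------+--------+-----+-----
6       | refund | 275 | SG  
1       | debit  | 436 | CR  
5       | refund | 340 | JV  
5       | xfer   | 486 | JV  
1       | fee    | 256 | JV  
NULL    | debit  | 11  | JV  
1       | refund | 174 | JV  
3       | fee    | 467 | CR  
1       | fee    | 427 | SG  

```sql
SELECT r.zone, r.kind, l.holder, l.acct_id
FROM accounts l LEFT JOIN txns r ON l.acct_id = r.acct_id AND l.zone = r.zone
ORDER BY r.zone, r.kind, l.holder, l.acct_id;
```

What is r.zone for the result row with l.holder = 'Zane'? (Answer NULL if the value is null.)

NULL

LEFT JOIN keeps every row from `accounts`; unmatched rows get NULL for `txns`'s columns.
Matching on l.acct_id = r.acct_id AND l.zone = r.zone. A NULL in a compared column never satisfies the condition.
- l row (acct_id=9, zone=CR): no match → kept, r columns NULL.
- l row (acct_id=1, zone=SG): matches 1 r row(s) → 1 output row(s).
- l row (acct_id=9, zone=JV): no match → kept, r columns NULL.
- l row (acct_id=1, zone=SG): matches 1 r row(s) → 1 output row(s).
- l row (acct_id=3, zone=JV): no match → kept, r columns NULL.
- l row (acct_id=9, zone=SG): no match → kept, r columns NULL.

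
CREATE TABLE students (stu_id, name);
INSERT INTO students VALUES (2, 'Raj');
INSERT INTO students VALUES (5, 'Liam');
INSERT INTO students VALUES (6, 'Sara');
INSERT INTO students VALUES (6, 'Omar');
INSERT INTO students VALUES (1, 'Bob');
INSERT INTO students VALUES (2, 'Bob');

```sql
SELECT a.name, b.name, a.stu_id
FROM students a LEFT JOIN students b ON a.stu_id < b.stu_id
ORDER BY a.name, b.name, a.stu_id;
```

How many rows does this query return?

15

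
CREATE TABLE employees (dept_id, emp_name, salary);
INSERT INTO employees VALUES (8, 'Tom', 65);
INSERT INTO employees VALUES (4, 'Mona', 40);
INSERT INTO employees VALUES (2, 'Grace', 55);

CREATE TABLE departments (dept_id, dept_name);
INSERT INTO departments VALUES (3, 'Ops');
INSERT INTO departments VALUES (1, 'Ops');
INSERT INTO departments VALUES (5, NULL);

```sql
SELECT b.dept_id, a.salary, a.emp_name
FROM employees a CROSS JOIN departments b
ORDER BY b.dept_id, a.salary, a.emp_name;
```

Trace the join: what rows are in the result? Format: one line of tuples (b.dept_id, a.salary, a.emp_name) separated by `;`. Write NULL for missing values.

(1, 40, Mona); (1, 55, Grace); (1, 65, Tom); (3, 40, Mona); (3, 55, Grace); (3, 65, Tom); (5, 40, Mona); (5, 55, Grace); (5, 65, Tom)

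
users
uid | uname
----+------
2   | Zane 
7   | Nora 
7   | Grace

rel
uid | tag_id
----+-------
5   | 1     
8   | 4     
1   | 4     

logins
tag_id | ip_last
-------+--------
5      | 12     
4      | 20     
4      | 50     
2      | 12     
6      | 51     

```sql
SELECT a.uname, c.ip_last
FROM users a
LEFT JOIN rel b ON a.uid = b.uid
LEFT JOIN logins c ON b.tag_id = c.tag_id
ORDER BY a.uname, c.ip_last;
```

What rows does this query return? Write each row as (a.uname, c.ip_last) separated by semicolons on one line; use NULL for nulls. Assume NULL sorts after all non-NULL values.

(Grace, NULL); (Nora, NULL); (Zane, NULL)

Step 1 — a LEFT JOIN b on uid → 3 row(s).
Then LEFT JOIN `logins c` on tag_id: each of those 3 rows is kept; rows whose b.tag_id has no match in c get NULL for c's columns.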